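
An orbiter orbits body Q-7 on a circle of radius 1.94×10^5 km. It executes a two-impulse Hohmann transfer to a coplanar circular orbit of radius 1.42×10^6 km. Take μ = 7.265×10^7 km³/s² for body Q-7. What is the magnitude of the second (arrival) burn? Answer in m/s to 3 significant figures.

The Hohmann ellipse has a_t = (r₁ + r₂)/2 = 8.070×10^5 km.
Circular speed at r = 1.420×10^6 km: v_c = √(μ/r) = 7.153 km/s.
Transfer-orbit speed at the same r (vis-viva, a = a_t): v_t = √[μ(2/r − 1/a_t)] = 3.507 km/s.
Δv₂ = |v_t − v_c| = |3.507 − 7.153| = 3.646 km/s.

Δv₂ = 3650 m/s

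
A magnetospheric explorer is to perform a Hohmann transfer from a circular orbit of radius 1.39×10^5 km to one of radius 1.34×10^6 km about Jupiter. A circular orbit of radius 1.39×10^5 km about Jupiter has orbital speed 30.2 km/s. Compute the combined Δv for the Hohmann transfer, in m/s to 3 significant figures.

From the circular-orbit relation v² = μ/r at r = 1.39×10^5 km: μ = v²r = (30.2)² × 1.39×10^5 = 1.26774×10^8 km³/s².
Transfer-ellipse semi-major axis a_t = (r₁ + r₂)/2 = (1.390×10^5 + 1.340×10^6)/2 = 7.395×10^5 km.
At r₁ the circular-orbit speed is v₁ = √(μ/r₁) = 30.20 km/s.
Transfer-orbit speed at r₁ (vis-viva): v_p = √[μ(2/r₁ − 1/a_t)] = 40.65 km/s.
First burn Δv₁ = |v_p − v₁| = 10.45 km/s.
Circular speed at r₂: v₂ = √(μ/r₂) = 9.727 km/s.
Transfer-orbit speed at r₂: v_a = √[μ(2/r₂ − 1/a_t)] = 4.217 km/s.
Second burn Δv₂ = |v₂ − v_a| = 5.510 km/s.
Total Δv = Δv₁ + Δv₂ = 15.96 km/s.

Δv = 16000 m/s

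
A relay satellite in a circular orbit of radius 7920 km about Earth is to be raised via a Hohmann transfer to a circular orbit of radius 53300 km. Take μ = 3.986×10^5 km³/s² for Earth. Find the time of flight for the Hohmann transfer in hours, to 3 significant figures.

Semi-major axis of the transfer orbit: a_t = (7920 + 53300)/2 = 30610 km.
Transfer time t = π√(a_t³/μ) = π√((30610)³ / 3.986×10^5) = 26650 s.
Converting: 26650 s ÷ 3600 s/hour = 7.40 hours.

t = 7.40 hours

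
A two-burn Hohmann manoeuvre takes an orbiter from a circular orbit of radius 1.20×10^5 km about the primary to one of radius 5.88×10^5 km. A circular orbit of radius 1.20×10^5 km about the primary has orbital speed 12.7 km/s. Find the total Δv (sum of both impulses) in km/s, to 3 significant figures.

Δv = 6.06 km/s

From the circular-orbit relation v² = μ/r at r = 1.20×10^5 km: μ = v²r = (12.7)² × 1.20×10^5 = 1.93548×10^7 km³/s².
Transfer-ellipse semi-major axis a_t = (r₁ + r₂)/2 = (1.200×10^5 + 5.880×10^5)/2 = 3.540×10^5 km.
Circular speed at r₁: v₁ = √(μ/r₁) = √(1.93548×10^7/1.200×10^5) = 12.700 km/s.
Transfer-orbit speed at r₁ (v² = μ(2/r − 1/a)): v_p = √[μ(2/r₁ − 1/a_t)] = 16.368 km/s.
First burn Δv₁ = |v_p − v₁| = 3.668 km/s.
Circular speed at r₂: v₂ = √(μ/r₂) = 5.737 km/s.
Transfer-orbit speed at r₂: v_a = √[μ(2/r₂ − 1/a_t)] = 3.340 km/s.
Second burn Δv₂ = |v₂ − v_a| = 2.397 km/s.
Total Δv = Δv₁ + Δv₂ = 6.065 km/s.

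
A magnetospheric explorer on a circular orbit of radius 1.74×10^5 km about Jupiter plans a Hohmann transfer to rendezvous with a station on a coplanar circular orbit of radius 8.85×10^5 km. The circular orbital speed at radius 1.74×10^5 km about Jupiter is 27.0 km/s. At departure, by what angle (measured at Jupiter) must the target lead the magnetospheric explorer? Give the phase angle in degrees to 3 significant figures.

From the circular-orbit relation v² = μ/r at r = 1.74×10^5 km: μ = v²r = (27.0)² × 1.74×10^5 = 1.26846×10^8 km³/s².
The Hohmann ellipse has a_t = (r₁ + r₂)/2 = 5.295×10^5 km.
The half-period of the transfer ellipse is t = π√(a_t³/μ) = 1.07476×10^5 s.
The target's mean motion on its circular orbit is ω₂ = √(μ/r₂³) = 1.35277×10^-5 rad/s.
Angle swept by the target during transfer: ω₂·t = 1.4539 rad = 83.30°.
The magnetospheric explorer traverses 180° on the transfer ellipse, so the target must lead by 180° − 83.30° = 96.7°.

φ = 96.7°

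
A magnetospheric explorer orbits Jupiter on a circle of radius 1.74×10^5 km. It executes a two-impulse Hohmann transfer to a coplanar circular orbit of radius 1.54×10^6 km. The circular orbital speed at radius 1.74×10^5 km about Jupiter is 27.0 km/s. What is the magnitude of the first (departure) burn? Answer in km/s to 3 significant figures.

From the circular-orbit relation v² = μ/r at r = 1.74×10^5 km: μ = v²r = (27.0)² × 1.74×10^5 = 1.26846×10^8 km³/s².
Transfer-ellipse semi-major axis a_t = (r₁ + r₂)/2 = (1.740×10^5 + 1.540×10^6)/2 = 8.570×10^5 km.
Circular speed at r = 1.740×10^5 km: v_c = √(μ/r) = 27.000 km/s.
Transfer-orbit speed at the same r (vis-viva, a = a_t): v_t = √[μ(2/r − 1/a_t)] = 36.194 km/s.
Δv₁ = |v_t − v_c| = |36.194 − 27.000| = 9.194 km/s.

Δv₁ = 9.19 km/s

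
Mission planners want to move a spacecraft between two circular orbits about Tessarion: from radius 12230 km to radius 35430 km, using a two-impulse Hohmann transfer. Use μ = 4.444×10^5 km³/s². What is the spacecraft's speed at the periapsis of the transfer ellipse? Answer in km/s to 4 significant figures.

The Hohmann ellipse has a_t = (r₁ + r₂)/2 = 23830 km.
At periapsis, r = 12230 km.
Applying v² = μ(2/r − 1/a_t): v = 7.350 km/s.

v = 7.350 km/s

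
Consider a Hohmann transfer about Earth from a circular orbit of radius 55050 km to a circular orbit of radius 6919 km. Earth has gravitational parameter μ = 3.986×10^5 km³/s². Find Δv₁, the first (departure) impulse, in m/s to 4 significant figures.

Transfer-ellipse semi-major axis a_t = (r₁ + r₂)/2 = (55050 + 6919)/2 = 30984.5 km.
Circular speed at r = 55050 km: v_c = √(μ/r) = 2.691 km/s.
Transfer-orbit speed at the same r (vis-viva, a = a_t): v_t = √[μ(2/r − 1/a_t)] = 1.272 km/s.
Δv₁ = |v_t − v_c| = |1.272 − 2.691| = 1.419 km/s.

Δv₁ = 1419 m/s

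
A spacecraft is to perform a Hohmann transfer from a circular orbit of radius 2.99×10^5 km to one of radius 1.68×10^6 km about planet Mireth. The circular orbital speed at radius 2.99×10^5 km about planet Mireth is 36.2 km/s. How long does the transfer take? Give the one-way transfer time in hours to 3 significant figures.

t = 43.4 hours

From the circular-orbit relation v² = μ/r at r = 2.99×10^5 km: μ = v²r = (36.2)² × 2.99×10^5 = 3.91822×10^8 km³/s².
The Hohmann ellipse has a_t = (r₁ + r₂)/2 = 9.895×10^5 km.
Transfer time t = π√(a_t³/μ) = π√((9.895×10^5)³ / 3.91822×10^8) = 1.562×10^5 s.
Converting: 1.562×10^5 s ÷ 3600 s/hour = 43.4 hours.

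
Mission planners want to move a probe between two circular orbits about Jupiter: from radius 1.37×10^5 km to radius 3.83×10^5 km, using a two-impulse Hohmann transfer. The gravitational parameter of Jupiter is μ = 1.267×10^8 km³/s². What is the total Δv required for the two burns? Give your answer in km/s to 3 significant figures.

Δv = 11.5 km/s

Transfer-ellipse semi-major axis a_t = (r₁ + r₂)/2 = (1.370×10^5 + 3.830×10^5)/2 = 2.600×10^5 km.
At r₁ the circular-orbit speed is v₁ = √(μ/r₁) = 30.411 km/s.
Transfer-orbit speed at r₁ (vis-viva): v_p = √[μ(2/r₁ − 1/a_t)] = 36.910 km/s.
First burn Δv₁ = |v_p − v₁| = 6.499 km/s.
At r₂, v₂ = √(μ/r₂) = 18.188 km/s.
Transfer-orbit speed at r₂: v_a = √[μ(2/r₂ − 1/a_t)] = 13.203 km/s.
Second burn Δv₂ = |v₂ − v_a| = 4.985 km/s.
Δv = Δv₁ + Δv₂ = 6.499 + 4.985 = 11.48 km/s.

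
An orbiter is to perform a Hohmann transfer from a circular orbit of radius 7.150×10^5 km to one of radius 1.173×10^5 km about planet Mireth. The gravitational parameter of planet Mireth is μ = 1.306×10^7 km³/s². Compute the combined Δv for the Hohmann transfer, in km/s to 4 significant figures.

Δv = 5.284 km/s

Transfer-ellipse semi-major axis a_t = (r₁ + r₂)/2 = (7.150×10^5 + 1.173×10^5)/2 = 4.1615×10^5 km.
Circular speed at r₁: v₁ = √(μ/r₁) = √(1.306×10^7/7.150×10^5) = 4.274 km/s.
On the transfer ellipse at r₁, v² = μ(2/r − 1/a) gives v_a = √[μ(2/r₁ − 1/a_t)] = 2.269 km/s.
First burn Δv₁ = |v_a − v₁| = 2.005 km/s.
At r₂, v₂ = √(μ/r₂) = 10.552 km/s.
Transfer-orbit speed at r₂: v_p = √[μ(2/r₂ − 1/a_t)] = 13.831 km/s.
Second burn Δv₂ = |v₂ − v_p| = 3.279 km/s.
Total Δv = Δv₁ + Δv₂ = 5.284 km/s.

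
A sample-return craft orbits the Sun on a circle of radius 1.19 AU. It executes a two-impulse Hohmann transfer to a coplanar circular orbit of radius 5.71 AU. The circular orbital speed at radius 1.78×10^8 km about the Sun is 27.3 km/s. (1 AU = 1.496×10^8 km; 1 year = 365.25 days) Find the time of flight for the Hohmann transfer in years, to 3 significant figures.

t = 3.20 years

From the circular-orbit relation v² = μ/r at r = 1.78×10^8 km: μ = v²r = (27.3)² × 1.78×10^8 = 1.32662×10^11 km³/s².
In km: r₁ = 1.19 × 1.496×10^8 = 1.78024×10^8 km; r₂ = 5.71 × 1.496×10^8 = 8.54216×10^8 km.
Semi-major axis of the transfer orbit: a_t = (1.78024×10^8 + 8.54216×10^8)/2 = 5.1612×10^8 km.
Transfer time t = π√(a_t³/μ) = π√((5.1612×10^8)³ / 1.32662×10^11) = 1.011×10^8 s.
Converting: 1.011×10^8 s ÷ 3.15576×10^7 s/year (365.25 × 86400) = 3.20 years.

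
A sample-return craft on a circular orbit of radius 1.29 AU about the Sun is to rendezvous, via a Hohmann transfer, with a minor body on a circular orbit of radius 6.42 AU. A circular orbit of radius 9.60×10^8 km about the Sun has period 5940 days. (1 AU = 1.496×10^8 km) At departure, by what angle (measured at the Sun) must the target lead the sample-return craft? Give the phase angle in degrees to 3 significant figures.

φ = 96.2°

From Kepler's third law T² = 4π²r³/μ at r = 9.60×10^8 km, T = 5940 days = 5940 × 86400 s = 5.13216×10^8 s: μ = 4π²r³/T² = 1.32609×10^11 km³/s².
In km: r₁ = 1.29 × 1.496×10^8 = 1.92984×10^8 km; r₂ = 6.42 × 1.496×10^8 = 9.60432×10^8 km.
Transfer-ellipse semi-major axis a_t = (r₁ + r₂)/2 = (1.92984×10^8 + 9.60432×10^8)/2 = 5.76708×10^8 km.
The half-period of the transfer ellipse is t = π√(a_t³/μ) = 1.19481×10^8 s.
The target's mean motion on its circular orbit is ω₂ = √(μ/r₂³) = 1.22345×10^-8 rad/s.
Angle swept by the target during transfer: ω₂·t = 1.46179 rad = 83.754°.
Arrival is 180° from departure on the ellipse, so φ = 180° − 83.754° = 96.2°.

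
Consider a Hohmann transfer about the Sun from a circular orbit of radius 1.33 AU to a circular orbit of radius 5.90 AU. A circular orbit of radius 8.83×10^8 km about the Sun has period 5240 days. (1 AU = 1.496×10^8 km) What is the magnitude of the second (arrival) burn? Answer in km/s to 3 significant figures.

From Kepler's third law T² = 4π²r³/μ at r = 8.83×10^8 km, T = 5240 days = 5240 × 86400 s = 4.52736×10^8 s: μ = 4π²r³/T² = 1.32603×10^11 km³/s².
In km: r₁ = 1.33 × 1.496×10^8 = 1.98968×10^8 km; r₂ = 5.90 × 1.496×10^8 = 8.8264×10^8 km.
Semi-major axis of the transfer orbit: a_t = (1.98968×10^8 + 8.8264×10^8)/2 = 5.40804×10^8 km.
On the circular orbit at r = 8.8264×10^8 km, v_c = √(μ/r) = 12.257 km/s.
Vis-viva on the transfer ellipse at r = 8.8264×10^8 km gives v_t = √[μ(2/r − 1/a_t)] = 7.4346 km/s.
Δv₂ = |v_t − v_c| = |7.4346 − 12.257| = 4.822 km/s.

Δv₂ = 4.82 km/s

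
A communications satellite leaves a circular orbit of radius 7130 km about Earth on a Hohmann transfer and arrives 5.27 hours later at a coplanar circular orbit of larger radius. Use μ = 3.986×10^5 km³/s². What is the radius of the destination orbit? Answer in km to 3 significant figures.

Transfer time t = 5.27 hours = 18972 s, and t = π√(a_t³/μ).
So a_t = (μ t²/π²)^(1/3) = (3.986×10^5 × (18972)² / π²)^(1/3) = 24406 km.
Since a_t = (r₁ + r₂)/2, r₂ = 2a_t − r₁ = 2×24406 − 7130 = 41682 km.

r₂ = 41700 km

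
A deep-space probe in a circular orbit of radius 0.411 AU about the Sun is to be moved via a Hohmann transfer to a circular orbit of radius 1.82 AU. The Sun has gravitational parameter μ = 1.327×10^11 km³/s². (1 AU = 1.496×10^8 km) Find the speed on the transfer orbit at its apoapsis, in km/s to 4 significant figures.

v = 13.40 km/s

In km: r₁ = 0.411 × 1.496×10^8 = 6.14856×10^7 km; r₂ = 1.82 × 1.496×10^8 = 2.72272×10^8 km.
Transfer-ellipse semi-major axis a_t = (r₁ + r₂)/2 = (6.14856×10^7 + 2.72272×10^8)/2 = 1.668788×10^8 km.
The apoapsis of the transfer ellipse is at r = 2.72272×10^8 km.
From the vis-viva equation, v = √[μ(2/r − 1/a_t)] = 13.40 km/s.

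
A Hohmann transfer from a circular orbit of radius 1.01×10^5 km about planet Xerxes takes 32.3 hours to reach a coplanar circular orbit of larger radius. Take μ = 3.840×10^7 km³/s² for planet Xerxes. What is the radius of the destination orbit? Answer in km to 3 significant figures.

Transfer time t = 32.3 hours = 1.1628×10^5 s, and t = π√(a_t³/μ).
So a_t = (μ t²/π²)^(1/3) = (3.840×10^7 × (1.1628×10^5)² / π²)^(1/3) = 3.7470×10^5 km.
Since a_t = (r₁ + r₂)/2, r₂ = 2a_t − r₁ = 2×3.7470×10^5 − 1.010×10^5 = 6.484×10^5 km.

r₂ = 6.48×10^5 km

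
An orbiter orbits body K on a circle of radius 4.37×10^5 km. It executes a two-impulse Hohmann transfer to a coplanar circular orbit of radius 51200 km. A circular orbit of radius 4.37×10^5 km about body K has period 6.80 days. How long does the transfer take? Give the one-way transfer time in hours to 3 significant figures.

t = 34.1 hours

From Kepler's third law T² = 4π²r³/μ at r = 4.37×10^5 km, T = 6.80 days = 6.80 × 86400 s = 5.8752×10^5 s: μ = 4π²r³/T² = 9.54462×10^6 km³/s².
Semi-major axis of the transfer orbit: a_t = (4.370×10^5 + 51200)/2 = 2.441×10^5 km.
Half the transfer-orbit period gives t = π√(a_t³/μ) = 1.226×10^5 s.
Converting: 1.226×10^5 s ÷ 3600 s/hour = 34.1 hours.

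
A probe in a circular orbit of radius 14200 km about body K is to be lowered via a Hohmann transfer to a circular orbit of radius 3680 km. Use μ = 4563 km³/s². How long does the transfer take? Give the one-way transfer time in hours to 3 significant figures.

Semi-major axis of the transfer orbit: a_t = (14200 + 3680)/2 = 8940 km.
Transfer time t = π√(a_t³/μ) = π√((8940)³ / 4563) = 39310 s.
Converting: 39310 s ÷ 3600 s/hour = 10.9 hours.

t = 10.9 hours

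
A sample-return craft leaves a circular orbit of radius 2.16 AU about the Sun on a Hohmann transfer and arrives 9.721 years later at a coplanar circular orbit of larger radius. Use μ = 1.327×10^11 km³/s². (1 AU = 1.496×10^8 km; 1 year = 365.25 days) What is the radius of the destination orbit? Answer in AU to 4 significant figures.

r₂ = 12.30 AU

In km: r₁ = 2.16 × 1.496×10^8 = 3.23136×10^8 km.
Transfer time t = 9.721 years × 365.25 × 86400 s = 3.067714296×10^8 s, and t = π√(a_t³/μ).
So a_t = (μ t²/π²)^(1/3) = (1.327×10^11 × (3.067714296×10^8)² / π²)^(1/3) = 1.0816×10^9 km.
Since a_t = (r₁ + r₂)/2, r₂ = 2a_t − r₁ = 2×1.0816×10^9 − 3.23136×10^8 = 1.840064×10^9 km.
In AU: r₂ = 1.840064×10^9 / 1.496×10^8 = 12.30 AU.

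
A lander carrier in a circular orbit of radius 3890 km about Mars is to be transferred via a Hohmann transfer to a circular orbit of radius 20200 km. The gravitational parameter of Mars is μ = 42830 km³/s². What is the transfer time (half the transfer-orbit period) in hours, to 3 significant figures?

t = 5.57 hours

The Hohmann ellipse has a_t = (r₁ + r₂)/2 = 12045 km.
Half the transfer-orbit period gives t = π√(a_t³/μ) = 20067 s.
Converting: 20067 s ÷ 3600 s/hour = 5.57 hours.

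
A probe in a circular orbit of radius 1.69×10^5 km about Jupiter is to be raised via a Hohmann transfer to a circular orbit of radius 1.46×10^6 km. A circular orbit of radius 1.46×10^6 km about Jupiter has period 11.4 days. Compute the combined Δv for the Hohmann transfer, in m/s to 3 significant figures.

Δv = 14300 m/s

From Kepler's third law T² = 4π²r³/μ at r = 1.46×10^6 km, T = 11.4 days = 11.4 × 86400 s = 9.8496×10^5 s: μ = 4π²r³/T² = 1.26643×10^8 km³/s².
Semi-major axis of the transfer orbit: a_t = (1.690×10^5 + 1.460×10^6)/2 = 8.145×10^5 km.
Circular speed at r₁: v₁ = √(μ/r₁) = √(1.26643×10^8/1.690×10^5) = 27.3746 km/s.
Transfer-orbit speed at r₁ (vis-viva): v_p = √[μ(2/r₁ − 1/a_t)] = 36.6503 km/s.
First burn Δv₁ = |v_p − v₁| = 9.276 km/s.
Circular speed at r₂: v₂ = √(μ/r₂) = 9.3135 km/s.
Transfer-orbit speed at r₂: v_a = √[μ(2/r₂ − 1/a_t)] = 4.2424 km/s.
Second burn Δv₂ = |v₂ − v_a| = 5.071 km/s.
Total Δv = Δv₁ + Δv₂ = 14.35 km/s.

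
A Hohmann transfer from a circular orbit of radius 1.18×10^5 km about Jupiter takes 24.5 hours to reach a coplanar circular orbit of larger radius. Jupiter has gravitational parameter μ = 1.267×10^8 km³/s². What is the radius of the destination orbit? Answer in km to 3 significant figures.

r₂ = 8.10×10^5 km

Transfer time t = 24.5 hours = 88200 s, and t = π√(a_t³/μ).
So a_t = (μ t²/π²)^(1/3) = (1.267×10^8 × (88200)² / π²)^(1/3) = 4.6395×10^5 km.
Since a_t = (r₁ + r₂)/2, r₂ = 2a_t − r₁ = 2×4.6395×10^5 − 1.180×10^5 = 8.099×10^5 km.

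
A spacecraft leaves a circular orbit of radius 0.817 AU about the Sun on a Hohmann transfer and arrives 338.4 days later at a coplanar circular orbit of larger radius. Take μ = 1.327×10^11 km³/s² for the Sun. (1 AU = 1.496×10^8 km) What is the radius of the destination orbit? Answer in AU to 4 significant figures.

In km: r₁ = 0.817 × 1.496×10^8 = 1.222232×10^8 km.
Transfer time t = 338.4 days = 2.923776×10^7 s, and t = π√(a_t³/μ).
So a_t = (μ t²/π²)^(1/3) = (1.327×10^11 × (2.923776×10^7)² / π²)^(1/3) = 2.2568×10^8 km.
Since a_t = (r₁ + r₂)/2, r₂ = 2a_t − r₁ = 2×2.2568×10^8 − 1.222232×10^8 = 3.291368×10^8 km.
In AU: r₂ = 3.291368×10^8 / 1.496×10^8 = 2.200 AU.

r₂ = 2.200 AU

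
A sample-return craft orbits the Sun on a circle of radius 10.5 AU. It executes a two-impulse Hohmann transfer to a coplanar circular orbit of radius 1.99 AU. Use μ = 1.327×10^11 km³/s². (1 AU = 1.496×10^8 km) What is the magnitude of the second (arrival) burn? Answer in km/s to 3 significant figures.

In km: r₁ = 10.5 × 1.496×10^8 = 1.5708×10^9 km; r₂ = 1.99 × 1.496×10^8 = 2.97704×10^8 km.
The Hohmann ellipse has a_t = (r₁ + r₂)/2 = 9.34252×10^8 km.
On the circular orbit at r = 2.97704×10^8 km, v_c = √(μ/r) = 21.113 km/s.
Transfer-orbit speed at the same r (vis-viva, a = a_t): v_t = √[μ(2/r − 1/a_t)] = 27.376 km/s.
Δv₂ = |v_t − v_c| = |27.376 − 21.113| = 6.263 km/s.

Δv₂ = 6.26 km/s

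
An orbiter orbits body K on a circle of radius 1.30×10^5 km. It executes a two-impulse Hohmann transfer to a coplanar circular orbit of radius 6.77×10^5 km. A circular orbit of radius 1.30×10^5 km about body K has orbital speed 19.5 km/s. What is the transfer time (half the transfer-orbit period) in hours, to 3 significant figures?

From the circular-orbit relation v² = μ/r at r = 1.30×10^5 km: μ = v²r = (19.5)² × 1.30×10^5 = 4.94325×10^7 km³/s².
The Hohmann ellipse has a_t = (r₁ + r₂)/2 = 4.035×10^5 km.
Transfer time t = π√(a_t³/μ) = π√((4.035×10^5)³ / 4.94325×10^7) = 1.145×10^5 s.
Converting: 1.145×10^5 s ÷ 3600 s/hour = 31.8 hours.

t = 31.8 hours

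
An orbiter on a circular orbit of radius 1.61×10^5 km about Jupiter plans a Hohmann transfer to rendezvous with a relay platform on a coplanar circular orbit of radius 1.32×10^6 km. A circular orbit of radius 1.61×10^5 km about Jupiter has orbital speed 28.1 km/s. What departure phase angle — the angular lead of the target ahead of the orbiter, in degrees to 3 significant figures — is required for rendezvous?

φ = 104°

From the circular-orbit relation v² = μ/r at r = 1.61×10^5 km: μ = v²r = (28.1)² × 1.61×10^5 = 1.27127×10^8 km³/s².
The Hohmann ellipse has a_t = (r₁ + r₂)/2 = 7.405×10^5 km.
The half-period of the transfer ellipse is t = π√(a_t³/μ) = 1.775×10^5 s.
The target's mean motion on its circular orbit is ω₂ = √(μ/r₂³) = 7.435×10^-6 rad/s.
Angle swept by the target during transfer: ω₂·t = 1.320 rad = 75.63°.
The orbiter traverses 180° on the transfer ellipse, so the target must lead by 180° − 75.63° = 104°.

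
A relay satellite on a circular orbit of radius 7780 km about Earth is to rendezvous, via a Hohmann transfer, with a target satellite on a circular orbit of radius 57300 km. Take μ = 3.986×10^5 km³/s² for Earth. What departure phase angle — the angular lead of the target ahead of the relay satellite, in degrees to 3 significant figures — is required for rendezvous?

φ = 103°

The Hohmann ellipse has a_t = (r₁ + r₂)/2 = 32540 km.
The half-period of the transfer ellipse is t = π√(a_t³/μ) = 29208 s.
Target angular speed ω₂ = √(μ/r₂³) = 4.6030×10^-5 rad/s.
Angle swept by the target during transfer: ω₂·t = 1.3444 rad = 77.03°.
Arrival is 180° from departure on the ellipse, so φ = 180° − 77.03° = 103°.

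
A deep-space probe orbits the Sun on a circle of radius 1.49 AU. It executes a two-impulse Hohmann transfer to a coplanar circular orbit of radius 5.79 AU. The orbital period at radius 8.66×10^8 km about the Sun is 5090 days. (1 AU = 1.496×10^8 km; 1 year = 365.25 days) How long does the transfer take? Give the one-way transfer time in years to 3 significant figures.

t = 3.47 years

From Kepler's third law T² = 4π²r³/μ at r = 8.66×10^8 km, T = 5090 days = 5090 × 86400 s = 4.39776×10^8 s: μ = 4π²r³/T² = 1.32572×10^11 km³/s².
In km: r₁ = 1.49 × 1.496×10^8 = 2.22904×10^8 km; r₂ = 5.79 × 1.496×10^8 = 8.66184×10^8 km.
The Hohmann ellipse has a_t = (r₁ + r₂)/2 = 5.44544×10^8 km.
By Kepler's third law the transfer-orbit period is T = 2π√(a_t³/μ), so t = T/2 = 1.096×10^8 s.
Converting: 1.096×10^8 s ÷ 3.15576×10^7 s/year (365.25 × 86400) = 3.47 years.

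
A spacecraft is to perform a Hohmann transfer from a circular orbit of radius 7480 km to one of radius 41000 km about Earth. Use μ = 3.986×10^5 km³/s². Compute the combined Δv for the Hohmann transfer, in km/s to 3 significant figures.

Δv = 3.58 km/s

The Hohmann ellipse has a_t = (r₁ + r₂)/2 = 24240 km.
At r₁ the circular-orbit speed is v₁ = √(μ/r₁) = 7.300 km/s.
Transfer-orbit speed at r₁ (vis-viva): v_p = √[μ(2/r₁ − 1/a_t)] = 9.494 km/s.
First burn Δv₁ = |v_p − v₁| = 2.194 km/s.
Circular speed at r₂: v₂ = √(μ/r₂) = 3.118 km/s.
Transfer-orbit speed at r₂: v_a = √[μ(2/r₂ − 1/a_t)] = 1.732 km/s.
Second burn Δv₂ = |v₂ − v_a| = 1.386 km/s.
Total Δv = Δv₁ + Δv₂ = 3.580 km/s.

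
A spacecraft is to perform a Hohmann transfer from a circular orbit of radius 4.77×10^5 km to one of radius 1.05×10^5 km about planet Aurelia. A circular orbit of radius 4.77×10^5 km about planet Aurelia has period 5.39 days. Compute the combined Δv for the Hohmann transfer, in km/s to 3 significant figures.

Δv = 6.41 km/s

From Kepler's third law T² = 4π²r³/μ at r = 4.77×10^5 km, T = 5.39 days = 5.39 × 86400 s = 4.65696×10^5 s: μ = 4π²r³/T² = 1.97565×10^7 km³/s².
The Hohmann ellipse has a_t = (r₁ + r₂)/2 = 2.910×10^5 km.
Circular speed at r₁: v₁ = √(μ/r₁) = √(1.97565×10^7/4.770×10^5) = 6.436 km/s.
On the transfer ellipse at r₁, vis-viva equation gives v_a = √[μ(2/r₁ − 1/a_t)] = 3.866 km/s.
First burn Δv₁ = |v_a − v₁| = 2.570 km/s.
At r₂, v₂ = √(μ/r₂) = 13.717 km/s.
Transfer-orbit speed at r₂: v_p = √[μ(2/r₂ − 1/a_t)] = 17.562 km/s.
Second burn Δv₂ = |v₂ − v_p| = 3.845 km/s.
Δv = Δv₁ + Δv₂ = 2.570 + 3.845 = 6.415 km/s.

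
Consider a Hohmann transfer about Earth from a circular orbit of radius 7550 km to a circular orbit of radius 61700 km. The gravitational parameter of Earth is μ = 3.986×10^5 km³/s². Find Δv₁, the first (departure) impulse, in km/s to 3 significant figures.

Δv₁ = 2.43 km/s

Transfer-ellipse semi-major axis a_t = (r₁ + r₂)/2 = (7550 + 61700)/2 = 34625 km.
On the circular orbit at r = 7550 km, v_c = √(μ/r) = 7.266 km/s.
Transfer-orbit speed at the same r (vis-viva, a = a_t): v_t = √[μ(2/r − 1/a_t)] = 9.699 km/s.
Δv₁ = |v_t − v_c| = |9.699 − 7.266| = 2.433 km/s.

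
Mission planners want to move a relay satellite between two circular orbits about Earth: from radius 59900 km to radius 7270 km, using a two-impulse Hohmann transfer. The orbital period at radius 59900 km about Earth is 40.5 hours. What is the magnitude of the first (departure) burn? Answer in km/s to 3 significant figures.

From Kepler's third law T² = 4π²r³/μ at r = 59900 km, T = 40.5 hours = 40.5 × 3600 s = 1.458×10^5 s: μ = 4π²r³/T² = 3.99140×10^5 km³/s².
The Hohmann ellipse has a_t = (r₁ + r₂)/2 = 33585 km.
Circular speed at r = 59900 km: v_c = √(μ/r) = 2.581 km/s.
Vis-viva on the transfer ellipse at r = 59900 km gives v_t = √[μ(2/r − 1/a_t)] = 1.201 km/s.
Δv₁ = |v_t − v_c| = |1.201 − 2.581| = 1.380 km/s.

Δv₁ = 1.38 km/s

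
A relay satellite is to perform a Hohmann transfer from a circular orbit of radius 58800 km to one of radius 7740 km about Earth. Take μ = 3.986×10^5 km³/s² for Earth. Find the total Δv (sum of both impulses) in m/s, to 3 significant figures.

Δv = 3710 m/s

Semi-major axis of the transfer orbit: a_t = (58800 + 7740)/2 = 33270 km.
Circular speed at r₁: v₁ = √(μ/r₁) = √(3.986×10^5/58800) = 2.604 km/s.
On the transfer ellipse at r₁, vis-viva gives v_a = √[μ(2/r₁ − 1/a_t)] = 1.256 km/s.
First burn Δv₁ = |v_a − v₁| = 1.348 km/s.
At r₂, v₂ = √(μ/r₂) = 7.176 km/s.
Transfer-orbit speed at r₂: v_p = √[μ(2/r₂ − 1/a_t)] = 9.540 km/s.
Second burn Δv₂ = |v₂ − v_p| = 2.364 km/s.
Δv = Δv₁ + Δv₂ = 1.348 + 2.364 = 3.712 km/s.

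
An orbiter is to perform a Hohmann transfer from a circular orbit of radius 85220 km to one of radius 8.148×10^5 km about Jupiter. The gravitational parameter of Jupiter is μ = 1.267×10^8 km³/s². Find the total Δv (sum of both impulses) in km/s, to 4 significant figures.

Semi-major axis of the transfer orbit: a_t = (85220 + 8.148×10^5)/2 = 4.5001×10^5 km.
Circular speed at r₁: v₁ = √(μ/r₁) = √(1.267×10^8/85220) = 38.558 km/s.
Transfer-orbit speed at r₁ (vis-viva): v_p = √[μ(2/r₁ − 1/a_t)] = 51.884 km/s.
First burn Δv₁ = |v_p − v₁| = 13.33 km/s.
At r₂, v₂ = √(μ/r₂) = 12.47 km/s.
Transfer-orbit speed at r₂: v_a = √[μ(2/r₂ − 1/a_t)] = 5.427 km/s.
Second burn Δv₂ = |v₂ − v_a| = 7.043 km/s.
Δv = Δv₁ + Δv₂ = 13.33 + 7.043 = 20.37 km/s.

Δv = 20.37 km/s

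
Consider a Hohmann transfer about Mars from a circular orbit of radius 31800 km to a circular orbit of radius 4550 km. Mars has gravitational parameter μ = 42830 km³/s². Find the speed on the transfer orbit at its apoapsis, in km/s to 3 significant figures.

Semi-major axis of the transfer orbit: a_t = (31800 + 4550)/2 = 18175 km.
The apoapsis of the transfer ellipse is at r = 31800 km.
Applying v² = μ(2/r − 1/a_t): v = 0.5807 km/s.

v = 0.581 km/s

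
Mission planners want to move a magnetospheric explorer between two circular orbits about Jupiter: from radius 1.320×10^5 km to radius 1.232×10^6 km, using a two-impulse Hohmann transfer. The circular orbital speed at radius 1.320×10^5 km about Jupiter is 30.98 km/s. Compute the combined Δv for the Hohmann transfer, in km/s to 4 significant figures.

From the circular-orbit relation v² = μ/r at r = 1.320×10^5 km: μ = v²r = (30.98)² × 1.320×10^5 = 1.26688×10^8 km³/s².
Transfer-ellipse semi-major axis a_t = (r₁ + r₂)/2 = (1.320×10^5 + 1.232×10^6)/2 = 6.820×10^5 km.
Circular speed at r₁: v₁ = √(μ/r₁) = √(1.26688×10^8/1.320×10^5) = 30.98 km/s.
On the transfer ellipse at r₁, vis-viva gives v_p = √[μ(2/r₁ − 1/a_t)] = 41.64 km/s.
First burn Δv₁ = |v_p − v₁| = 10.66 km/s.
Circular speed at r₂: v₂ = √(μ/r₂) = 10.14 km/s.
Transfer-orbit speed at r₂: v_a = √[μ(2/r₂ − 1/a_t)] = 4.461 km/s.
Second burn Δv₂ = |v₂ − v_a| = 5.679 km/s.
Δv = Δv₁ + Δv₂ = 10.66 + 5.679 = 16.34 km/s.

Δv = 16.34 km/s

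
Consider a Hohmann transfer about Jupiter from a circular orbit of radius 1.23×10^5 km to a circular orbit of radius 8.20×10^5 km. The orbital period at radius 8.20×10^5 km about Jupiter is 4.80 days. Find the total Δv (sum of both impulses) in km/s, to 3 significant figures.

Δv = 16.3 km/s

From Kepler's third law T² = 4π²r³/μ at r = 8.20×10^5 km, T = 4.80 days = 4.80 × 86400 s = 4.1472×10^5 s: μ = 4π²r³/T² = 1.26559×10^8 km³/s².
Transfer-ellipse semi-major axis a_t = (r₁ + r₂)/2 = (1.230×10^5 + 8.200×10^5)/2 = 4.715×10^5 km.
At r₁ the circular-orbit speed is v₁ = √(μ/r₁) = 32.08 km/s.
On the transfer ellipse at r₁, v² = μ(2/r − 1/a) gives v_p = √[μ(2/r₁ − 1/a_t)] = 42.30 km/s.
First burn Δv₁ = |v_p − v₁| = 10.22 km/s.
Circular speed at r₂: v₂ = √(μ/r₂) = 12.423 km/s.
Transfer-orbit speed at r₂: v_a = √[μ(2/r₂ − 1/a_t)] = 6.3453 km/s.
Second burn Δv₂ = |v₂ − v_a| = 6.078 km/s.
Total Δv = Δv₁ + Δv₂ = 16.30 km/s.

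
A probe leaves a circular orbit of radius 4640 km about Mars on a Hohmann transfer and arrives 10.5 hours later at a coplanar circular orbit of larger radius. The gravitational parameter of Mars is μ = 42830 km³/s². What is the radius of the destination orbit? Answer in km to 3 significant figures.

Transfer time t = 10.5 hours = 37800 s, and t = π√(a_t³/μ).
So a_t = (μ t²/π²)^(1/3) = (42830 × (37800)² / π²)^(1/3) = 18371 km.
Since a_t = (r₁ + r₂)/2, r₂ = 2a_t − r₁ = 2×18371 − 4640 = 32102 km.

r₂ = 32100 km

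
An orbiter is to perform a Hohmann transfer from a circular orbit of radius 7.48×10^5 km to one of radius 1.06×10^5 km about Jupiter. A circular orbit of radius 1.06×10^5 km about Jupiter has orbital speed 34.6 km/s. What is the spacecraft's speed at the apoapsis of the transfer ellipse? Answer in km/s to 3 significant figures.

From the circular-orbit relation v² = μ/r at r = 1.06×10^5 km: μ = v²r = (34.6)² × 1.06×10^5 = 1.26899×10^8 km³/s².
Semi-major axis of the transfer orbit: a_t = (7.480×10^5 + 1.060×10^5)/2 = 4.270×10^5 km.
At apoapsis, r = 7.480×10^5 km.
Vis-viva: v = √[μ(2/r − 1/a_t)] = √[1.26899×10^8 × (2/7.480×10^5 − 1/4.270×10^5)] = 6.490 km/s.

v = 6.49 km/s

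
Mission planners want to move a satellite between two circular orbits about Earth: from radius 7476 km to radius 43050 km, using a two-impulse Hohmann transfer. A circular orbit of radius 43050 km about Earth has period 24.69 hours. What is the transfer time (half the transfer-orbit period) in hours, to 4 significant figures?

t = 5.550 hours

From Kepler's third law T² = 4π²r³/μ at r = 43050 km, T = 24.69 hours = 24.69 × 3600 s = 88884 s: μ = 4π²r³/T² = 3.98687×10^5 km³/s².
Semi-major axis of the transfer orbit: a_t = (7476 + 43050)/2 = 25263 km.
Transfer time t = π√(a_t³/μ) = π√((25263)³ / 3.98687×10^5) = 19980 s.
Converting: 19980 s ÷ 3600 s/hour = 5.550 hours.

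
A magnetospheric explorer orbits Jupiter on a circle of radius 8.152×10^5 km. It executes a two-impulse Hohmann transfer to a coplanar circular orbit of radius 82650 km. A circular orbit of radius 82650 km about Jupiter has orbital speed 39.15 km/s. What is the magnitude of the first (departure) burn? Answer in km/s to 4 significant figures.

Δv₁ = 7.117 km/s

From the circular-orbit relation v² = μ/r at r = 82650 km: μ = v²r = (39.15)² × 82650 = 1.26680×10^8 km³/s².
The Hohmann ellipse has a_t = (r₁ + r₂)/2 = 4.48925×10^5 km.
Circular speed at r = 8.152×10^5 km: v_c = √(μ/r) = 12.466 km/s.
Transfer-orbit speed at the same r (vis-viva, a = a_t): v_t = √[μ(2/r − 1/a_t)] = 5.3488 km/s.
Δv₁ = |v_t − v_c| = |5.3488 − 12.466| = 7.117 km/s.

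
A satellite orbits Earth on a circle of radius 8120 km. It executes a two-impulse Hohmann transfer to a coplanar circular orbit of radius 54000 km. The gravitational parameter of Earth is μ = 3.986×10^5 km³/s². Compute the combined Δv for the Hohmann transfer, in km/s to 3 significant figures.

Transfer-ellipse semi-major axis a_t = (r₁ + r₂)/2 = (8120 + 54000)/2 = 31060 km.
Circular speed at r₁: v₁ = √(μ/r₁) = √(3.986×10^5/8120) = 7.006 km/s.
On the transfer ellipse at r₁, vis-viva equation gives v_p = √[μ(2/r₁ − 1/a_t)] = 9.238 km/s.
First burn Δv₁ = |v_p − v₁| = 2.232 km/s.
At r₂, v₂ = √(μ/r₂) = 2.717 km/s.
Transfer-orbit speed at r₂: v_a = √[μ(2/r₂ − 1/a_t)] = 1.389 km/s.
Second burn Δv₂ = |v₂ − v_a| = 1.328 km/s.
Δv = Δv₁ + Δv₂ = 2.232 + 1.328 = 3.560 km/s.

Δv = 3.56 km/s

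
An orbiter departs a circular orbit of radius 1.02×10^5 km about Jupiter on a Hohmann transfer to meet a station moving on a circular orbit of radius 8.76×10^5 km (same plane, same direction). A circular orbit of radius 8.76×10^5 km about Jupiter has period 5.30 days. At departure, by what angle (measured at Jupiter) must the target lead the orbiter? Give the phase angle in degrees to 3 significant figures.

φ = 105°

From Kepler's third law T² = 4π²r³/μ at r = 8.76×10^5 km, T = 5.30 days = 5.30 × 86400 s = 4.5792×10^5 s: μ = 4π²r³/T² = 1.26559×10^8 km³/s².
Semi-major axis of the transfer orbit: a_t = (1.020×10^5 + 8.760×10^5)/2 = 4.890×10^5 km.
The half-period of the transfer ellipse is t = π√(a_t³/μ) = 95491.9 s.
The target's mean motion on its circular orbit is ω₂ = √(μ/r₂³) = 1.37211×10^-5 rad/s.
Angle swept by the target during transfer: ω₂·t = 1.3103 rad = 75.07°.
Arrival is 180° from departure on the ellipse, so φ = 180° − 75.07° = 105°.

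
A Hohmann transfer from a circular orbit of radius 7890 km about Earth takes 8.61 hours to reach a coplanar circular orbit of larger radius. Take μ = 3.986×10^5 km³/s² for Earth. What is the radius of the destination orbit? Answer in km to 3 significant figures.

r₂ = 59800 km

Transfer time t = 8.61 hours = 30996 s, and t = π√(a_t³/μ).
So a_t = (μ t²/π²)^(1/3) = (3.986×10^5 × (30996)² / π²)^(1/3) = 33854 km.
Since a_t = (r₁ + r₂)/2, r₂ = 2a_t − r₁ = 2×33854 − 7890 = 59818 km.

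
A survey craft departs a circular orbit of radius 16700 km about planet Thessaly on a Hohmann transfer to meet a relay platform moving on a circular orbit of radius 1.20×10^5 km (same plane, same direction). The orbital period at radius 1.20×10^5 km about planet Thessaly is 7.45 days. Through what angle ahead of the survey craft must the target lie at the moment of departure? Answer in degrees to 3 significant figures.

φ = 103°

From Kepler's third law T² = 4π²r³/μ at r = 1.20×10^5 km, T = 7.45 days = 7.45 × 86400 s = 6.4368×10^5 s: μ = 4π²r³/T² = 1.64651×10^5 km³/s².
Semi-major axis of the transfer orbit: a_t = (16700 + 1.200×10^5)/2 = 68350 km.
Transfer time t = π√(a_t³/μ) = 1.3835×10^5 s.
The target's mean motion on its circular orbit is ω₂ = √(μ/r₂³) = 9.7613×10^-6 rad/s.
Angle swept by the target during transfer: ω₂·t = 1.3505 rad = 77.38°.
Arrival is 180° from departure on the ellipse, so φ = 180° − 77.38° = 103°.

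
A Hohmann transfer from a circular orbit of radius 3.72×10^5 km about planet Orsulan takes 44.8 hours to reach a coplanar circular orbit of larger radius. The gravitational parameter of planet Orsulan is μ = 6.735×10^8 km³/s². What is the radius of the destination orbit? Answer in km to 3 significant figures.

r₂ = 2.05×10^6 km

Transfer time t = 44.8 hours = 1.6128×10^5 s, and t = π√(a_t³/μ).
So a_t = (μ t²/π²)^(1/3) = (6.735×10^8 × (1.6128×10^5)² / π²)^(1/3) = 1.2108×10^6 km.
Since a_t = (r₁ + r₂)/2, r₂ = 2a_t − r₁ = 2×1.2108×10^6 − 3.720×10^5 = 2.0496×10^6 km.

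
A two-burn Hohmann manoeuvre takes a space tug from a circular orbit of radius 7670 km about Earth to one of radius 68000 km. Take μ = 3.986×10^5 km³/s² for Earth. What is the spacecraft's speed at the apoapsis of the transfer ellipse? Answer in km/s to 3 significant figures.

v = 1.09 km/s

Semi-major axis of the transfer orbit: a_t = (7670 + 68000)/2 = 37835 km.
The apoapsis of the transfer ellipse is at r = 68000 km.
Vis-viva: v = √[μ(2/r − 1/a_t)] = √[3.986×10^5 × (2/68000 − 1/37835)] = 1.090 km/s.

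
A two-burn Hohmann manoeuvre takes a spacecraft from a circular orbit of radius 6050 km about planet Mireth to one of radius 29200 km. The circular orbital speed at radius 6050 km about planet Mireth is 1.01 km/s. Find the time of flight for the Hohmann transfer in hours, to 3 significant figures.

t = 26.0 hours

From the circular-orbit relation v² = μ/r at r = 6050 km: μ = v²r = (1.01)² × 6050 = 6171.61 km³/s².
Semi-major axis of the transfer orbit: a_t = (6050 + 29200)/2 = 17625 km.
Half the transfer-orbit period gives t = π√(a_t³/μ) = 93570 s.
Converting: 93570 s ÷ 3600 s/hour = 26.0 hours.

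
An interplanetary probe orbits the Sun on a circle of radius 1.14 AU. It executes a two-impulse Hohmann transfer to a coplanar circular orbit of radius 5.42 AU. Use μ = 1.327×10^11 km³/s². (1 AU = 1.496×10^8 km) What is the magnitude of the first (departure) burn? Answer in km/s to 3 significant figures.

In km: r₁ = 1.14 × 1.496×10^8 = 1.70544×10^8 km; r₂ = 5.42 × 1.496×10^8 = 8.10832×10^8 km.
The Hohmann ellipse has a_t = (r₁ + r₂)/2 = 4.90688×10^8 km.
On the circular orbit at r = 1.70544×10^8 km, v_c = √(μ/r) = 27.894 km/s.
Vis-viva on the transfer ellipse at r = 1.70544×10^8 km gives v_t = √[μ(2/r − 1/a_t)] = 35.857 km/s.
Δv₁ = |v_t − v_c| = |35.857 − 27.894| = 7.963 km/s.

Δv₁ = 7.96 km/s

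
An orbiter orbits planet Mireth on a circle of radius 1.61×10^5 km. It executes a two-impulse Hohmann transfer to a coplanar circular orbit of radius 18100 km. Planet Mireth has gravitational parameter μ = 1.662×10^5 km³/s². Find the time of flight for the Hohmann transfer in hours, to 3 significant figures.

Semi-major axis of the transfer orbit: a_t = (1.610×10^5 + 18100)/2 = 89550 km.
By Kepler's third law the transfer-orbit period is T = 2π√(a_t³/μ), so t = T/2 = 2.065×10^5 s.
Converting: 2.065×10^5 s ÷ 3600 s/hour = 57.4 hours.

t = 57.4 hours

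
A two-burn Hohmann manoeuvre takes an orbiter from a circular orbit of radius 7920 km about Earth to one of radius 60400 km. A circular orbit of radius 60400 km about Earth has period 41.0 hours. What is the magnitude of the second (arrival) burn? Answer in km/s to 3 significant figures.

Δv₂ = 1.33 km/s

From Kepler's third law T² = 4π²r³/μ at r = 60400 km, T = 41.0 hours = 41.0 × 3600 s = 1.476×10^5 s: μ = 4π²r³/T² = 3.99299×10^5 km³/s².
Semi-major axis of the transfer orbit: a_t = (7920 + 60400)/2 = 34160 km.
Circular speed at r = 60400 km: v_c = √(μ/r) = 2.571 km/s.
Vis-viva on the transfer ellipse at r = 60400 km gives v_t = √[μ(2/r − 1/a_t)] = 1.238 km/s.
Δv₂ = |v_t − v_c| = |1.238 − 2.571| = 1.333 km/s.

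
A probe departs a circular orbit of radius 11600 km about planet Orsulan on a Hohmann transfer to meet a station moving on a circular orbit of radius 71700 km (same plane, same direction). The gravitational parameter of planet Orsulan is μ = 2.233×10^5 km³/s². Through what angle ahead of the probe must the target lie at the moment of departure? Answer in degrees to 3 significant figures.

φ = 100°

Semi-major axis of the transfer orbit: a_t = (11600 + 71700)/2 = 41650 km.
The half-period of the transfer ellipse is t = π√(a_t³/μ) = 56510 s.
Target angular speed ω₂ = √(μ/r₂³) = 2.4613×10^-5 rad/s.
Angle swept by the target during transfer: ω₂·t = 1.3909 rad = 79.69°.
Arrival is 180° from departure on the ellipse, so φ = 180° − 79.69° = 100°.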